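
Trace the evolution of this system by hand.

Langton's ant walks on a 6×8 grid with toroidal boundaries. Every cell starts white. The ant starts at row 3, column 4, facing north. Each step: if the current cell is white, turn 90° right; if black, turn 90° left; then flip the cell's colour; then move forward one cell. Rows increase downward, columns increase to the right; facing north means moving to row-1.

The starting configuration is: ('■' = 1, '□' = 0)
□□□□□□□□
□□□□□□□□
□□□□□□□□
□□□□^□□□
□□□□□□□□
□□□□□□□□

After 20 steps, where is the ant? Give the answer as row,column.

5,2

gen 0: □□□□□□□□
□□□□□□□□
□□□□□□□□
□□□□^□□□
□□□□□□□□
□□□□□□□□
gen 1: □□□□□□□□
□□□□□□□□
□□□□□□□□
□□□□■>□□
□□□□□□□□
□□□□□□□□
gen 2: □□□□□□□□
□□□□□□□□
□□□□□□□□
□□□□■■□□
□□□□□v□□
□□□□□□□□
gen 3: □□□□□□□□
□□□□□□□□
□□□□□□□□
□□□□■■□□
□□□□<■□□
□□□□□□□□
gen 4: □□□□□□□□
□□□□□□□□
□□□□□□□□
□□□□^■□□
□□□□■■□□
□□□□□□□□
gen 5: □□□□□□□□
□□□□□□□□
□□□□□□□□
□□□<□■□□
□□□□■■□□
□□□□□□□□
gen 6: □□□□□□□□
□□□□□□□□
□□□^□□□□
□□□■□■□□
□□□□■■□□
□□□□□□□□
gen 7: □□□□□□□□
□□□□□□□□
□□□■>□□□
□□□■□■□□
□□□□■■□□
□□□□□□□□
gen 8: □□□□□□□□
□□□□□□□□
□□□■■□□□
□□□■v■□□
□□□□■■□□
□□□□□□□□
gen 9: □□□□□□□□
□□□□□□□□
□□□■■□□□
□□□<■■□□
□□□□■■□□
□□□□□□□□
gen 10: □□□□□□□□
□□□□□□□□
□□□■■□□□
□□□□■■□□
□□□v■■□□
□□□□□□□□
gen 11: □□□□□□□□
□□□□□□□□
□□□■■□□□
□□□□■■□□
□□<■■■□□
□□□□□□□□
gen 12: □□□□□□□□
□□□□□□□□
□□□■■□□□
□□^□■■□□
□□■■■■□□
□□□□□□□□
gen 13: □□□□□□□□
□□□□□□□□
□□□■■□□□
□□■>■■□□
□□■■■■□□
□□□□□□□□
gen 14: □□□□□□□□
□□□□□□□□
□□□■■□□□
□□■■■■□□
□□■v■■□□
□□□□□□□□
gen 15: □□□□□□□□
□□□□□□□□
□□□■■□□□
□□■■■■□□
□□■□>■□□
□□□□□□□□
gen 16: □□□□□□□□
□□□□□□□□
□□□■■□□□
□□■■^■□□
□□■□□■□□
□□□□□□□□
gen 17: □□□□□□□□
□□□□□□□□
□□□■■□□□
□□■<□■□□
□□■□□■□□
□□□□□□□□
gen 18: □□□□□□□□
□□□□□□□□
□□□■■□□□
□□■□□■□□
□□■v□■□□
□□□□□□□□
gen 19: □□□□□□□□
□□□□□□□□
□□□■■□□□
□□■□□■□□
□□<■□■□□
□□□□□□□□
gen 20: □□□□□□□□
□□□□□□□□
□□□■■□□□
□□■□□■□□
□□□■□■□□
□□v□□□□□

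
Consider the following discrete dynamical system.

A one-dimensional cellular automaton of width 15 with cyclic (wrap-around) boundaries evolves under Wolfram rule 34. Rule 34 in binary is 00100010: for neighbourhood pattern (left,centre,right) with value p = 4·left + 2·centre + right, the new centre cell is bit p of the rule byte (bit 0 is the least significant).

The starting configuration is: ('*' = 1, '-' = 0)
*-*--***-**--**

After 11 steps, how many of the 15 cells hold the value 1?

[0] *-*--***-**--**
[1] -*--*---*---*--
[2] *--*---*---*---
[3] --*---*---*---*
[4] -*---*---*---*-
[5] *---*---*---*--
[6] ---*---*---*--*
[7] --*---*---*--*-
[8] -*---*---*--*--
[9] *---*---*--*---
[10] ---*---*--*---*
[11] --*---*--*---*-

4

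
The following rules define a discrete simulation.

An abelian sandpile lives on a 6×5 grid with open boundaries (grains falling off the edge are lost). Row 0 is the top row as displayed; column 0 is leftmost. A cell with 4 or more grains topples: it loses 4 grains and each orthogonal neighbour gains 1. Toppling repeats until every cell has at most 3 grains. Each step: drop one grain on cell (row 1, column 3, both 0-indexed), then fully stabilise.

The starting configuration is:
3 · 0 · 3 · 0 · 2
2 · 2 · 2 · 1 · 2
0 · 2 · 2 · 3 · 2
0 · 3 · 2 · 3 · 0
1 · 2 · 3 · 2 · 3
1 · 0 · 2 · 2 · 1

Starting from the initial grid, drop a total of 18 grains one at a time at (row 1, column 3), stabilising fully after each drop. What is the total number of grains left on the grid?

56

gen 0: 3 · 0 · 3 · 0 · 2
2 · 2 · 2 · 1 · 2
0 · 2 · 2 · 3 · 2
0 · 3 · 2 · 3 · 0
1 · 2 · 3 · 2 · 3
1 · 0 · 2 · 2 · 1
gen 1: 3 · 0 · 3 · 0 · 2
2 · 2 · 2 · 2 · 2
0 · 2 · 2 · 3 · 2
0 · 3 · 2 · 3 · 0
1 · 2 · 3 · 2 · 3
1 · 0 · 2 · 2 · 1
gen 2: 3 · 0 · 3 · 0 · 2
2 · 2 · 2 · 3 · 2
0 · 2 · 2 · 3 · 2
0 · 3 · 2 · 3 · 0
1 · 2 · 3 · 2 · 3
1 · 0 · 2 · 2 · 1
gen 3: 3 · 0 · 3 · 1 · 2
2 · 2 · 3 · 1 · 3
0 · 2 · 3 · 1 · 3
0 · 3 · 3 · 0 · 1
1 · 2 · 3 · 3 · 3
1 · 0 · 2 · 2 · 1
gen 4: 3 · 0 · 3 · 1 · 2
2 · 2 · 3 · 2 · 3
0 · 2 · 3 · 1 · 3
0 · 3 · 3 · 0 · 1
1 · 2 · 3 · 3 · 3
1 · 0 · 2 · 2 · 1
gen 5: 3 · 0 · 3 · 1 · 2
2 · 2 · 3 · 3 · 3
0 · 2 · 3 · 1 · 3
0 · 3 · 3 · 0 · 1
1 · 2 · 3 · 3 · 3
1 · 0 · 2 · 2 · 1
gen 6: 3 · 2 · 0 · 3 · 3
3 · 0 · 3 · 3 · 1
1 · 1 · 3 · 0 · 1
1 · 2 · 2 · 3 · 3
2 · 0 · 2 · 1 · 0
1 · 1 · 3 · 3 · 2
gen 7: 3 · 2 · 2 · 1 · 0
3 · 1 · 1 · 2 · 3
1 · 2 · 0 · 2 · 1
1 · 2 · 3 · 3 · 3
2 · 0 · 2 · 1 · 0
1 · 1 · 3 · 3 · 2
gen 8: 3 · 2 · 2 · 1 · 0
3 · 1 · 1 · 3 · 3
1 · 2 · 0 · 2 · 1
1 · 2 · 3 · 3 · 3
2 · 0 · 2 · 1 · 0
1 · 1 · 3 · 3 · 2
gen 9: 3 · 2 · 2 · 2 · 1
3 · 1 · 2 · 1 · 0
1 · 2 · 0 · 3 · 2
1 · 2 · 3 · 3 · 3
2 · 0 · 2 · 1 · 0
1 · 1 · 3 · 3 · 2
gen 10: 3 · 2 · 2 · 2 · 1
3 · 1 · 2 · 2 · 0
1 · 2 · 0 · 3 · 2
1 · 2 · 3 · 3 · 3
2 · 0 · 2 · 1 · 0
1 · 1 · 3 · 3 · 2
gen 11: 3 · 2 · 2 · 2 · 1
3 · 1 · 2 · 3 · 0
1 · 2 · 0 · 3 · 2
1 · 2 · 3 · 3 · 3
2 · 0 · 2 · 1 · 0
1 · 1 · 3 · 3 · 2
gen 12: 3 · 2 · 2 · 3 · 1
3 · 1 · 3 · 1 · 2
1 · 2 · 2 · 2 · 0
1 · 3 · 0 · 2 · 1
2 · 0 · 3 · 2 · 1
1 · 1 · 3 · 3 · 2
gen 13: 3 · 2 · 2 · 3 · 1
3 · 1 · 3 · 2 · 2
1 · 2 · 2 · 2 · 0
1 · 3 · 0 · 2 · 1
2 · 0 · 3 · 2 · 1
1 · 1 · 3 · 3 · 2
gen 14: 3 · 2 · 2 · 3 · 1
3 · 1 · 3 · 3 · 2
1 · 2 · 2 · 2 · 0
1 · 3 · 0 · 2 · 1
2 · 0 · 3 · 2 · 1
1 · 1 · 3 · 3 · 2
gen 15: 3 · 3 · 0 · 1 · 2
3 · 2 · 1 · 2 · 3
1 · 2 · 3 · 3 · 0
1 · 3 · 0 · 2 · 1
2 · 0 · 3 · 2 · 1
1 · 1 · 3 · 3 · 2
gen 16: 3 · 3 · 0 · 1 · 2
3 · 2 · 1 · 3 · 3
1 · 2 · 3 · 3 · 0
1 · 3 · 0 · 2 · 1
2 · 0 · 3 · 2 · 1
1 · 1 · 3 · 3 · 2
gen 17: 3 · 3 · 0 · 2 · 3
3 · 2 · 3 · 2 · 0
1 · 3 · 0 · 1 · 2
1 · 3 · 1 · 3 · 1
2 · 0 · 3 · 2 · 1
1 · 1 · 3 · 3 · 2
gen 18: 3 · 3 · 0 · 2 · 3
3 · 2 · 3 · 3 · 0
1 · 3 · 0 · 1 · 2
1 · 3 · 1 · 3 · 1
2 · 0 · 3 · 2 · 1
1 · 1 · 3 · 3 · 2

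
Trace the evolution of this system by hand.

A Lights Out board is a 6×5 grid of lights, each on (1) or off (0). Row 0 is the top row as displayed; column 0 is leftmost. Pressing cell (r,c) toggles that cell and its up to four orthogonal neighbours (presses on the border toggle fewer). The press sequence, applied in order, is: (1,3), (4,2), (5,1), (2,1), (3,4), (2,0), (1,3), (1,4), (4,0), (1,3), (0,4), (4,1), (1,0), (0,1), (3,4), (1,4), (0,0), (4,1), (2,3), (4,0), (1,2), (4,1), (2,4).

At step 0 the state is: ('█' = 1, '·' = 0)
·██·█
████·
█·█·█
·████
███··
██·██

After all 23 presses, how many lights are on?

gen 0: ·██·█
████·
█·█·█
·████
███··
██·██
gen 1: ·████
██··█
█·███
·████
███··
██·██
gen 2: ·████
██··█
█·███
·█·██
█··█·
█████
gen 3: ·████
██··█
█·███
·█·██
██·█·
···██
gen 4: ·████
█···█
·█·██
···██
██·█·
···██
gen 5: ·████
█···█
·█·█·
·····
██·██
···██
gen 6: ·████
····█
█··█·
█····
██·██
···██
gen 7: ·██·█
··██·
█····
█····
██·██
···██
gen 8: ·██··
··█·█
█···█
█····
██·██
···██
gen 9: ·██··
··█·█
█···█
·····
···██
█··██
gen 10: ·███·
···█·
█··██
·····
···██
█··██
gen 11: ·██·█
···██
█··██
·····
···██
█··██
gen 12: ·██·█
···██
█··██
·█···
█████
██·██
gen 13: ███·█
██·██
···██
·█···
█████
██·██
gen 14: ····█
█··██
···██
·█···
█████
██·██
gen 15: ····█
█··██
···█·
·█·██
████·
██·██
gen 16: ·····
█····
···██
·█·██
████·
██·██
gen 17: ██···
·····
···██
·█·██
████·
██·██
gen 18: ██···
·····
···██
···██
···█·
█··██
gen 19: ██···
···█·
··█··
····█
···█·
█··██
gen 20: ██···
···█·
··█··
█···█
██·█·
···██
gen 21: ███··
·██··
·····
█···█
██·█·
···██
gen 22: ███··
·██··
·····
██··█
··██·
·█·██
gen 23: ███··
·██·█
···██
██···
··██·
·█·██

15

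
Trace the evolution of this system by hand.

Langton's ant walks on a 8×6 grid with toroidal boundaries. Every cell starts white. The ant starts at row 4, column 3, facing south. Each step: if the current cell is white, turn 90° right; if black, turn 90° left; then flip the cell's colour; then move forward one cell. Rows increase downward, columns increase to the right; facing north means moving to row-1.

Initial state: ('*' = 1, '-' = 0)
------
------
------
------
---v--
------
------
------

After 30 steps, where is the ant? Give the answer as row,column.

3,4

0) ------
------
------
------
---v--
------
------
------
1) ------
------
------
------
--<*--
------
------
------
2) ------
------
------
--^---
--**--
------
------
------
3) ------
------
------
--*>--
--**--
------
------
------
4) ------
------
------
--**--
--*v--
------
------
------
5) ------
------
------
--**--
--*->-
------
------
------
6) ------
------
------
--**--
--*-*-
----v-
------
------
7) ------
------
------
--**--
--*-*-
---<*-
------
------
8) ------
------
------
--**--
--*^*-
---**-
------
------
9) ------
------
------
--**--
--**>-
---**-
------
------
10) ------
------
------
--**^-
--**--
---**-
------
------
11) ------
------
------
--***>
--**--
---**-
------
------
12) ------
------
------
--****
--**-v
---**-
------
------
13) ------
------
------
--****
--**<*
---**-
------
------
14) ------
------
------
--**^*
--****
---**-
------
------
15) ------
------
------
--*<-*
--****
---**-
------
------
16) ------
------
------
--*--*
--*v**
---**-
------
------
17) ------
------
------
--*--*
--*->*
---**-
------
------
18) ------
------
------
--*-^*
--*--*
---**-
------
------
19) ------
------
------
--*-*>
--*--*
---**-
------
------
20) ------
------
-----^
--*-*-
--*--*
---**-
------
------
21) ------
------
>----*
--*-*-
--*--*
---**-
------
------
22) ------
------
*----*
v-*-*-
--*--*
---**-
------
------
23) ------
------
*----*
*-*-*<
--*--*
---**-
------
------
24) ------
------
*----^
*-*-**
--*--*
---**-
------
------
25) ------
------
*---<-
*-*-**
--*--*
---**-
------
------
26) ------
----^-
*---*-
*-*-**
--*--*
---**-
------
------
27) ------
----*>
*---*-
*-*-**
--*--*
---**-
------
------
28) ------
----**
*---*v
*-*-**
--*--*
---**-
------
------
29) ------
----**
*---<*
*-*-**
--*--*
---**-
------
------
30) ------
----**
*----*
*-*-v*
--*--*
---**-
------
------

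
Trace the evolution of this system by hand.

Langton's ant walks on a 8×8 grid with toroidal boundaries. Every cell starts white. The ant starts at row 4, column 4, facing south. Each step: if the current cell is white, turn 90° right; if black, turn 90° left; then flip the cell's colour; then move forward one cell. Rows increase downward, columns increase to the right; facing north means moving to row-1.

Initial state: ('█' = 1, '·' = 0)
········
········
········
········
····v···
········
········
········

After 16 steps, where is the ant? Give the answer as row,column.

0) ········
········
········
········
····v···
········
········
········
1) ········
········
········
········
···<█···
········
········
········
2) ········
········
········
···^····
···██···
········
········
········
3) ········
········
········
···█>···
···██···
········
········
········
4) ········
········
········
···██···
···█v···
········
········
········
5) ········
········
········
···██···
···█·>··
········
········
········
6) ········
········
········
···██···
···█·█··
·····v··
········
········
7) ········
········
········
···██···
···█·█··
····<█··
········
········
8) ········
········
········
···██···
···█^█··
····██··
········
········
9) ········
········
········
···██···
···██>··
····██··
········
········
10) ········
········
········
···██^··
···██···
····██··
········
········
11) ········
········
········
···███>·
···██···
····██··
········
········
12) ········
········
········
···████·
···██·v·
····██··
········
········
13) ········
········
········
···████·
···██<█·
····██··
········
········
14) ········
········
········
···██^█·
···████·
····██··
········
········
15) ········
········
········
···█<·█·
···████·
····██··
········
········
16) ········
········
········
···█··█·
···█v██·
····██··
········
········

4,4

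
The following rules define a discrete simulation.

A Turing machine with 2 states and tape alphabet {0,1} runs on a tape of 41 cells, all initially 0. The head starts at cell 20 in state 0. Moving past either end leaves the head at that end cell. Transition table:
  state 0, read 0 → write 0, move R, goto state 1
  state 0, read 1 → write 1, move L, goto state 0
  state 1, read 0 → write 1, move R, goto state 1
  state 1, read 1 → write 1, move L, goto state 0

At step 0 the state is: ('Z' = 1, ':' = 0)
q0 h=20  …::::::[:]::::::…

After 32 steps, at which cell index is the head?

29

step 0: q0 h=20  …::::::[:]::::::…
step 1: q1 h=21  …::::::[:]::::::…
step 2: q1 h=22  …:::::Z[:]::::::…
step 3: q1 h=23  …::::ZZ[:]::::::…
step 4: q1 h=24  …:::ZZZ[:]::::::…
step 5: q1 h=25  …::ZZZZ[:]::::::…
step 6: q1 h=26  …:ZZZZZ[:]::::::…
step 7: q1 h=27  …ZZZZZZ[:]::::::…
step 8: q1 h=28  …ZZZZZZ[:]::::::…
step 9: q1 h=29  …ZZZZZZ[:]::::::…
step 10: q1 h=30  …ZZZZZZ[:]::::::…
step 11: q1 h=31  …ZZZZZZ[:]::::::…
step 12: q1 h=32  …ZZZZZZ[:]::::::…
step 13: q1 h=33  …ZZZZZZ[:]::::::…
step 14: q1 h=34  …ZZZZZZ[:]::::::|
step 15: q1 h=35  …ZZZZZZ[:]:::::|
step 16: q1 h=36  …ZZZZZZ[:]::::|
step 17: q1 h=37  …ZZZZZZ[:]:::|
step 18: q1 h=38  …ZZZZZZ[:]::|
step 19: q1 h=39  …ZZZZZZ[:]:|
step 20: q1 h=40  …ZZZZZZ[:]|
step 21: q1 h=40  …ZZZZZZ[Z]|
step 22: q0 h=39  …ZZZZZZ[Z]Z|
step 23: q0 h=38  …ZZZZZZ[Z]ZZ|
step 24: q0 h=37  …ZZZZZZ[Z]ZZZ|
step 25: q0 h=36  …ZZZZZZ[Z]ZZZZ|
step 26: q0 h=35  …ZZZZZZ[Z]ZZZZZ|
step 27: q0 h=34  …ZZZZZZ[Z]ZZZZZZ|
step 28: q0 h=33  …ZZZZZZ[Z]ZZZZZZ…
step 29: q0 h=32  …ZZZZZZ[Z]ZZZZZZ…
step 30: q0 h=31  …ZZZZZZ[Z]ZZZZZZ…
step 31: q0 h=30  …ZZZZZZ[Z]ZZZZZZ…
step 32: q0 h=29  …ZZZZZZ[Z]ZZZZZZ…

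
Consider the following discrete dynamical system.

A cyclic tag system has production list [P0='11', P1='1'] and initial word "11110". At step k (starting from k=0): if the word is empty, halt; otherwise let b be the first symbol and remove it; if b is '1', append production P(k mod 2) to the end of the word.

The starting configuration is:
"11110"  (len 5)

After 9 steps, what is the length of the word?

k=0  "11110"  (len 5)
k=1  "111011"  (len 6)
k=2  "110111"  (len 6)
k=3  "1011111"  (len 7)
k=4  "0111111"  (len 7)
k=5  "111111"  (len 6)
k=6  "111111"  (len 6)
k=7  "1111111"  (len 7)
k=8  "1111111"  (len 7)
k=9  "11111111"  (len 8)

8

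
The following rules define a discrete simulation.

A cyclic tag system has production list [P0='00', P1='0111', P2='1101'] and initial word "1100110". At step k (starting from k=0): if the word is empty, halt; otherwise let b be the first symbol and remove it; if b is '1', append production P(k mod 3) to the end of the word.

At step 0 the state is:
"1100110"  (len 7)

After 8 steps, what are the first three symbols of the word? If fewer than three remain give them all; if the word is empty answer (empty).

t=0: "1100110"  (len 7)
t=1: "10011000"  (len 8)
t=2: "00110000111"  (len 11)
t=3: "0110000111"  (len 10)
t=4: "110000111"  (len 9)
t=5: "100001110111"  (len 12)
t=6: "000011101111101"  (len 15)
t=7: "00011101111101"  (len 14)
t=8: "0011101111101"  (len 13)

001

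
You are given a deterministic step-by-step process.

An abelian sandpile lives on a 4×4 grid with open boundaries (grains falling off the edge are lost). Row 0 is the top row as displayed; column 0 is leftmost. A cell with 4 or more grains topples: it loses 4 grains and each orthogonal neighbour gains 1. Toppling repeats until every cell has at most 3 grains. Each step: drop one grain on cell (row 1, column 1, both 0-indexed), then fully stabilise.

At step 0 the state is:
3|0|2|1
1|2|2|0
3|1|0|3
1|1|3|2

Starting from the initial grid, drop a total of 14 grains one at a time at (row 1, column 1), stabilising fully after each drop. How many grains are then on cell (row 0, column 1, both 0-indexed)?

3

k=0  3|0|2|1
1|2|2|0
3|1|0|3
1|1|3|2
k=1  3|0|2|1
1|3|2|0
3|1|0|3
1|1|3|2
k=2  3|1|2|1
2|0|3|0
3|2|0|3
1|1|3|2
k=3  3|1|2|1
2|1|3|0
3|2|0|3
1|1|3|2
k=4  3|1|2|1
2|2|3|0
3|2|0|3
1|1|3|2
k=5  3|1|2|1
2|3|3|0
3|2|0|3
1|1|3|2
k=6  3|2|3|1
3|1|0|1
3|3|1|3
1|1|3|2
k=7  3|2|3|1
3|2|0|1
3|3|1|3
1|1|3|2
k=8  3|2|3|1
3|3|0|1
3|3|1|3
1|1|3|2
k=9  1|1|0|2
2|3|2|1
1|1|2|3
2|2|3|2
k=10  1|2|0|2
3|0|3|1
1|2|2|3
2|2|3|2
k=11  1|2|0|2
3|1|3|1
1|2|2|3
2|2|3|2
k=12  1|2|0|2
3|2|3|1
1|2|2|3
2|2|3|2
k=13  1|2|0|2
3|3|3|1
1|2|2|3
2|2|3|2
k=14  2|3|1|2
0|2|0|2
2|3|3|3
2|2|3|2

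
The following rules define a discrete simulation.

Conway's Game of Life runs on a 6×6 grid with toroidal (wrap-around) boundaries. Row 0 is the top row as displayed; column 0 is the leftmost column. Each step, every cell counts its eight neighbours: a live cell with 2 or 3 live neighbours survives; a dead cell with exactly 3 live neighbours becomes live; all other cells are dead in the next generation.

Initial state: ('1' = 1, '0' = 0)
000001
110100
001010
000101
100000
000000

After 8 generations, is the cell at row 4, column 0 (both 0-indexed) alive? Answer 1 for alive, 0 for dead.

0

step 0: 000001
110100
001010
000101
100000
000000
step 1: 100000
111111
111011
000111
000000
000000
step 2: 101110
000000
000000
011100
000010
000000
step 3: 000100
000100
001000
001100
001100
000011
step 4: 000100
001100
001000
010000
001000
001010
step 5: 000010
001100
011100
011000
011100
001000
step 6: 001000
010010
000000
100000
000100
011000
step 7: 001100
000000
000000
000000
011000
011100
step 8: 010100
000000
000000
000000
010100
000000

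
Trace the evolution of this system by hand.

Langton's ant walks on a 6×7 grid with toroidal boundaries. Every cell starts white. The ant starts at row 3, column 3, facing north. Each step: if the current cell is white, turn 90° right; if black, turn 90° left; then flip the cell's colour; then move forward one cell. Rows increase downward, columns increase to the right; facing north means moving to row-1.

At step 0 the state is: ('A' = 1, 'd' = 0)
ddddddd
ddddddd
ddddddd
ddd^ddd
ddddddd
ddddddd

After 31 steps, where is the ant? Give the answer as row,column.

0) ddddddd
ddddddd
ddddddd
ddd^ddd
ddddddd
ddddddd
1) ddddddd
ddddddd
ddddddd
dddA>dd
ddddddd
ddddddd
2) ddddddd
ddddddd
ddddddd
dddAAdd
ddddvdd
ddddddd
3) ddddddd
ddddddd
ddddddd
dddAAdd
ddd<Add
ddddddd
4) ddddddd
ddddddd
ddddddd
ddd^Add
dddAAdd
ddddddd
5) ddddddd
ddddddd
ddddddd
dd<dAdd
dddAAdd
ddddddd
6) ddddddd
ddddddd
dd^dddd
ddAdAdd
dddAAdd
ddddddd
7) ddddddd
ddddddd
ddA>ddd
ddAdAdd
dddAAdd
ddddddd
8) ddddddd
ddddddd
ddAAddd
ddAvAdd
dddAAdd
ddddddd
9) ddddddd
ddddddd
ddAAddd
dd<AAdd
dddAAdd
ddddddd
10) ddddddd
ddddddd
ddAAddd
dddAAdd
ddvAAdd
ddddddd
11) ddddddd
ddddddd
ddAAddd
dddAAdd
d<AAAdd
ddddddd
12) ddddddd
ddddddd
ddAAddd
d^dAAdd
dAAAAdd
ddddddd
13) ddddddd
ddddddd
ddAAddd
dA>AAdd
dAAAAdd
ddddddd
14) ddddddd
ddddddd
ddAAddd
dAAAAdd
dAvAAdd
ddddddd
15) ddddddd
ddddddd
ddAAddd
dAAAAdd
dAd>Add
ddddddd
16) ddddddd
ddddddd
ddAAddd
dAA^Add
dAddAdd
ddddddd
17) ddddddd
ddddddd
ddAAddd
dA<dAdd
dAddAdd
ddddddd
18) ddddddd
ddddddd
ddAAddd
dAddAdd
dAvdAdd
ddddddd
19) ddddddd
ddddddd
ddAAddd
dAddAdd
d<AdAdd
ddddddd
20) ddddddd
ddddddd
ddAAddd
dAddAdd
ddAdAdd
dvddddd
21) ddddddd
ddddddd
ddAAddd
dAddAdd
ddAdAdd
<Addddd
22) ddddddd
ddddddd
ddAAddd
dAddAdd
^dAdAdd
AAddddd
23) ddddddd
ddddddd
ddAAddd
dAddAdd
A>AdAdd
AAddddd
24) ddddddd
ddddddd
ddAAddd
dAddAdd
AAAdAdd
Avddddd
25) ddddddd
ddddddd
ddAAddd
dAddAdd
AAAdAdd
Ad>dddd
26) ddvdddd
ddddddd
ddAAddd
dAddAdd
AAAdAdd
AdAdddd
27) d<Adddd
ddddddd
ddAAddd
dAddAdd
AAAdAdd
AdAdddd
28) dAAdddd
ddddddd
ddAAddd
dAddAdd
AAAdAdd
A^Adddd
29) dAAdddd
ddddddd
ddAAddd
dAddAdd
AAAdAdd
AA>dddd
30) dAAdddd
ddddddd
ddAAddd
dAddAdd
AA^dAdd
AAddddd
31) dAAdddd
ddddddd
ddAAddd
dAddAdd
A<ddAdd
AAddddd

4,1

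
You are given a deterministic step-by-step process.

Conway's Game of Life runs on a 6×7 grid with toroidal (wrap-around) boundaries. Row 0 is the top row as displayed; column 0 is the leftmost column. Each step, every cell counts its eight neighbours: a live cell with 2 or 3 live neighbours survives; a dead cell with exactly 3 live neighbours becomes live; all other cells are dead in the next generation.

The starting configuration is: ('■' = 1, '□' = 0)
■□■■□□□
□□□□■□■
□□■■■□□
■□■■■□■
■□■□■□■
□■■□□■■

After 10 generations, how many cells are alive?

step 0: ■□■■□□□
□□□□■□■
□□■■■□□
■□■■■□■
■□■□■□■
□■■□□■■
step 1: ■□■■■□□
□■□□■■□
■■■□□□■
■□□□□□■
□□□□■□□
□□□□■■□
step 2: □■■□□□■
□□□□■■□
□□■□□□□
□□□□□■■
□□□□■□■
□□□□□■□
step 3: □□□□■□■
□■■■□■□
□□□□■□■
□□□□□■■
□□□□■□■
■□□□□■■
step 4: □■■■■□□
■□■■□□■
■□■■■□■
■□□□■□■
□□□□■□□
■□□□■□□
step 5: □□□□■■■
□□□□□□■
□□■□■□□
■■□□■□■
■□□■■□■
□■■□■■□
step 6: ■□□■■□■
□□□■■□■
□■□■□□■
□■■□■□■
□□□□□□□
□■■□□□□
step 7: ■■□□■□■
□□□□□□■
□■□□□□■
□■■■□■□
■□□■□□□
■■■■□□□
step 8: □□□■□■■
□■□□□□■
□■□□□■■
□■□■■□■
■□□□□□■
□□□■■□□
step 9: ■□■■□■■
□□■□■□□
□■□□■□■
□■■□■□□
■□■□□□■
■□□■■□□
step 10: ■□■□□■■
□□■□■□□
■■□□■□□
□□■□□□■
■□■□■■■
□□□□■□□

17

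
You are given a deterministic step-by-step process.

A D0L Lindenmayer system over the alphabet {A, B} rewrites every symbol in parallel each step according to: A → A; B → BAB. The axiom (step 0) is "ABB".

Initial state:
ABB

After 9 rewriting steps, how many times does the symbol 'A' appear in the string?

1023

k=0  ABB
k=1  ABABBAB
k=2  ABABABABBABABAB
k=3  ABABABABABABABABBABABABABABABAB
k=4  ABABABABABABABABABABABABABABABABBABABABABABABABABABABABABABABAB
k=5  ABABABABABABABABABABABABABABABABABABABABABABABABABABABABAB…ABABABABABABABABABABABABABABABABABABABABABABABABABABABABAB  (len 127)
k=6  ABABABABABABABABABABABABABABABABABABABABABABABABABABABABAB…ABABABABABABABABABABABABABABABABABABABABABABABABABABABABAB  (len 255)
k=7  ABABABABABABABABABABABABABABABABABABABABABABABABABABABABAB…ABABABABABABABABABABABABABABABABABABABABABABABABABABABABAB  (len 511)
k=8  ABABABABABABABABABABABABABABABABABABABABABABABABABABABABAB…ABABABABABABABABABABABABABABABABABABABABABABABABABABABABAB  (len 1023)
k=9  ABABABABABABABABABABABABABABABABABABABABABABABABABABABABAB…ABABABABABABABABABABABABABABABABABABABABABABABABABABABABAB  (len 2047)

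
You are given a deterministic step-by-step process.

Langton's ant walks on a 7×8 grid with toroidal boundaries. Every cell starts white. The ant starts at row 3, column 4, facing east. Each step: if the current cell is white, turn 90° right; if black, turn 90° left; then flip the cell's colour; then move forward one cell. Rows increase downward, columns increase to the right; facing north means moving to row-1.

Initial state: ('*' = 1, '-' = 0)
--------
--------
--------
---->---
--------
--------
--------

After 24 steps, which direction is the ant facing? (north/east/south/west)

gen 0: --------
--------
--------
---->---
--------
--------
--------
gen 1: --------
--------
--------
----*---
----v---
--------
--------
gen 2: --------
--------
--------
----*---
---<*---
--------
--------
gen 3: --------
--------
--------
---^*---
---**---
--------
--------
gen 4: --------
--------
--------
---*>---
---**---
--------
--------
gen 5: --------
--------
----^---
---*----
---**---
--------
--------
gen 6: --------
--------
----*>--
---*----
---**---
--------
--------
gen 7: --------
--------
----**--
---*-v--
---**---
--------
--------
gen 8: --------
--------
----**--
---*<*--
---**---
--------
--------
gen 9: --------
--------
----^*--
---***--
---**---
--------
--------
gen 10: --------
--------
---<-*--
---***--
---**---
--------
--------
gen 11: --------
---^----
---*-*--
---***--
---**---
--------
--------
gen 12: --------
---*>---
---*-*--
---***--
---**---
--------
--------
gen 13: --------
---**---
---*v*--
---***--
---**---
--------
--------
gen 14: --------
---**---
---<**--
---***--
---**---
--------
--------
gen 15: --------
---**---
----**--
---v**--
---**---
--------
--------
gen 16: --------
---**---
----**--
---->*--
---**---
--------
--------
gen 17: --------
---**---
----^*--
-----*--
---**---
--------
--------
gen 18: --------
---**---
---<-*--
-----*--
---**---
--------
--------
gen 19: --------
---^*---
---*-*--
-----*--
---**---
--------
--------
gen 20: --------
--<-*---
---*-*--
-----*--
---**---
--------
--------
gen 21: --^-----
--*-*---
---*-*--
-----*--
---**---
--------
--------
gen 22: --*>----
--*-*---
---*-*--
-----*--
---**---
--------
--------
gen 23: --**----
--*v*---
---*-*--
-----*--
---**---
--------
--------
gen 24: --**----
--<**---
---*-*--
-----*--
---**---
--------
--------

west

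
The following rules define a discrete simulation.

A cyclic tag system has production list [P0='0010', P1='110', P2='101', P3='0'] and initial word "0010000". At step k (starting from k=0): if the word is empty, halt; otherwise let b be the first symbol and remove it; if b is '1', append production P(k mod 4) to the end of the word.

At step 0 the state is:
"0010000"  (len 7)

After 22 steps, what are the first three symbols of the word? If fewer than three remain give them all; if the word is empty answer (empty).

t=0: "0010000"  (len 7)
t=1: "010000"  (len 6)
t=2: "10000"  (len 5)
t=3: "0000101"  (len 7)
t=4: "000101"  (len 6)
t=5: "00101"  (len 5)
t=6: "0101"  (len 4)
t=7: "101"  (len 3)
t=8: "010"  (len 3)
t=9: "10"  (len 2)
t=10: "0110"  (len 4)
t=11: "110"  (len 3)
t=12: "100"  (len 3)
t=13: "000010"  (len 6)
t=14: "00010"  (len 5)
t=15: "0010"  (len 4)
t=16: "010"  (len 3)
t=17: "10"  (len 2)
t=18: "0110"  (len 4)
t=19: "110"  (len 3)
t=20: "100"  (len 3)
t=21: "000010"  (len 6)
t=22: "00010"  (len 5)

000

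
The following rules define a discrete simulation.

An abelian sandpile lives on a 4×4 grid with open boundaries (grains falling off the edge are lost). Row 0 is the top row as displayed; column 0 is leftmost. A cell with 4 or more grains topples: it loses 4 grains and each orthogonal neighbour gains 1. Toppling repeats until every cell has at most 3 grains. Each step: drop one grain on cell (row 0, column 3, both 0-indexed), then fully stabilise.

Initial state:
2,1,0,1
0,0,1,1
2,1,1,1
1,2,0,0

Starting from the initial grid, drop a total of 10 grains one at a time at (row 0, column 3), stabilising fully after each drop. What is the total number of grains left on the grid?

[0] 2,1,0,1
0,0,1,1
2,1,1,1
1,2,0,0
[1] 2,1,0,2
0,0,1,1
2,1,1,1
1,2,0,0
[2] 2,1,0,3
0,0,1,1
2,1,1,1
1,2,0,0
[3] 2,1,1,0
0,0,1,2
2,1,1,1
1,2,0,0
[4] 2,1,1,1
0,0,1,2
2,1,1,1
1,2,0,0
[5] 2,1,1,2
0,0,1,2
2,1,1,1
1,2,0,0
[6] 2,1,1,3
0,0,1,2
2,1,1,1
1,2,0,0
[7] 2,1,2,0
0,0,1,3
2,1,1,1
1,2,0,0
[8] 2,1,2,1
0,0,1,3
2,1,1,1
1,2,0,0
[9] 2,1,2,2
0,0,1,3
2,1,1,1
1,2,0,0
[10] 2,1,2,3
0,0,1,3
2,1,1,1
1,2,0,0

20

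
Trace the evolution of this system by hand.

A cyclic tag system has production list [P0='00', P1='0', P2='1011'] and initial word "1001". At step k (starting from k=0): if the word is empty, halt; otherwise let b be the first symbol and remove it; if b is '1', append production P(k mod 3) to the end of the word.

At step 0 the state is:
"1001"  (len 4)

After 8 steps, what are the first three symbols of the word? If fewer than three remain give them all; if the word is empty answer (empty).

0) "1001"  (len 4)
1) "00100"  (len 5)
2) "0100"  (len 4)
3) "100"  (len 3)
4) "0000"  (len 4)
5) "000"  (len 3)
6) "00"  (len 2)
7) "0"  (len 1)
8) (halted — word empty)

(empty)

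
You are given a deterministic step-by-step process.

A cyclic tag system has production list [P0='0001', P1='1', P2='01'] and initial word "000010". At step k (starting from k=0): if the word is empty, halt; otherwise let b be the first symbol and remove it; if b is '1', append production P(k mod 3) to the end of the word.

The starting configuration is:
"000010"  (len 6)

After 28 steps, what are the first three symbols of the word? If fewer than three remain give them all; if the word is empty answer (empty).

[0] "000010"  (len 6)
[1] "00010"  (len 5)
[2] "0010"  (len 4)
[3] "010"  (len 3)
[4] "10"  (len 2)
[5] "01"  (len 2)
[6] "1"  (len 1)
[7] "0001"  (len 4)
[8] "001"  (len 3)
[9] "01"  (len 2)
[10] "1"  (len 1)
[11] "1"  (len 1)
[12] "01"  (len 2)
[13] "1"  (len 1)
[14] "1"  (len 1)
[15] "01"  (len 2)
[16] "1"  (len 1)
[17] "1"  (len 1)
[18] "01"  (len 2)
[19] "1"  (len 1)
[20] "1"  (len 1)
[21] "01"  (len 2)
[22] "1"  (len 1)
[23] "1"  (len 1)
[24] "01"  (len 2)
[25] "1"  (len 1)
[26] "1"  (len 1)
[27] "01"  (len 2)
[28] "1"  (len 1)

1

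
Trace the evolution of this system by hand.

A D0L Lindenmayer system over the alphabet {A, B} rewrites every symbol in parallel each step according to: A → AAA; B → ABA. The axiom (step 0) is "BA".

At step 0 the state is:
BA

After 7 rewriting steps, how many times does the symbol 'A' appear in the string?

t=0: BA
t=1: ABAAAA
t=2: AAAABAAAAAAAAAAAAA
t=3: AAAAAAAAAAAAABAAAAAAAAAAAAAAAAAAAAAAAAAAAAAAAAAAAAAAAA
t=4: AAAAAAAAAAAAAAAAAAAAAAAAAAAAAAAAAAAAAAAABAAAAAAAAAAAAAAAAA…AAAAAAAAAAAAAAAAAAAAAAAAAAAAAAAAAAAAAAAAAAAAAAAAAAAAAAAAAA  (len 162)
t=5: AAAAAAAAAAAAAAAAAAAAAAAAAAAAAAAAAAAAAAAAAAAAAAAAAAAAAAAAAA…AAAAAAAAAAAAAAAAAAAAAAAAAAAAAAAAAAAAAAAAAAAAAAAAAAAAAAAAAA  (len 486)
t=6: AAAAAAAAAAAAAAAAAAAAAAAAAAAAAAAAAAAAAAAAAAAAAAAAAAAAAAAAAA…AAAAAAAAAAAAAAAAAAAAAAAAAAAAAAAAAAAAAAAAAAAAAAAAAAAAAAAAAA  (len 1458)
t=7: AAAAAAAAAAAAAAAAAAAAAAAAAAAAAAAAAAAAAAAAAAAAAAAAAAAAAAAAAA…AAAAAAAAAAAAAAAAAAAAAAAAAAAAAAAAAAAAAAAAAAAAAAAAAAAAAAAAAA  (len 4374)

4373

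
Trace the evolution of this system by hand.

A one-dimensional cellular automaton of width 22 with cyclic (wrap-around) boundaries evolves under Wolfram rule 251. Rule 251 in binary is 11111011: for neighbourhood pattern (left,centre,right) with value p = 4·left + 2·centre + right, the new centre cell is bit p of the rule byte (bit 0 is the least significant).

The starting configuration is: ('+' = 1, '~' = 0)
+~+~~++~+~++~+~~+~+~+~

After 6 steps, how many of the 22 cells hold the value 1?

t=0: +~+~~++~+~++~+~~+~+~+~
t=1: ~+~+++++~++++~++~+~+~+
t=2: +~+++++++++++++++~+~+~
t=3: ~+++++++++++++++++~+~+
t=4: +++++++++++++++++++~+~
t=5: ++++++++++++++++++++~+
t=6: ++++++++++++++++++++++

22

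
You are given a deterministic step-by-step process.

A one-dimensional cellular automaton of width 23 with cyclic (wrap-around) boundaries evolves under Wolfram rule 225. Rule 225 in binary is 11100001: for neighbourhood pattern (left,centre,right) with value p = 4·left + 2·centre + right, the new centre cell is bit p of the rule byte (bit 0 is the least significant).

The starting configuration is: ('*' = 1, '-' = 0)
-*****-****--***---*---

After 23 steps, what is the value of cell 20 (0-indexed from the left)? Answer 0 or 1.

0

0) -*****-****--***---*---
1) --*****-***---**-*---**
2) ---*****-**-*--**--*--*
3) -*--*****-**----*------
4) -----*****-*-**---*****
5) -***--*****-*-*-*--****
6) *-**---*****-*-*----***
7) **-*-*--*****-*--**--**
8) ***-*----*****----*---*
9) ****--**--****-**---*--
10) -***---*---****-*-*----
11) --**-*---*--****-*--***
12) ---**--*-----****----**
13) -*--*----***--***-**--*
14) *-----**--**---***-*---
15) --***--*---*-*--***--*-
16) *--**----*--*----**----
17) ----*-**------**--*-**-
18) ***--*-*-****--*---*-*-
19) -**---*-*-***----*--*-*
20) *-*-*--*-*-**-**-----*-
21) -*-*----*-*-**-*-***--*
22) *-*--**--*-*-**-*-**---
23) -*----*---*-*-**-*-*-*-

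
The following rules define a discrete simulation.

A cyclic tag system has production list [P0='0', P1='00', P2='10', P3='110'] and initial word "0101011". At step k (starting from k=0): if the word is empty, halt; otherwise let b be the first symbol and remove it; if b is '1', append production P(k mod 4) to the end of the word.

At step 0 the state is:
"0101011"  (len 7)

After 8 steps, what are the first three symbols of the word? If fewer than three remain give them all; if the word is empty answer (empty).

011

[0] "0101011"  (len 7)
[1] "101011"  (len 6)
[2] "0101100"  (len 7)
[3] "101100"  (len 6)
[4] "01100110"  (len 8)
[5] "1100110"  (len 7)
[6] "10011000"  (len 8)
[7] "001100010"  (len 9)
[8] "01100010"  (len 8)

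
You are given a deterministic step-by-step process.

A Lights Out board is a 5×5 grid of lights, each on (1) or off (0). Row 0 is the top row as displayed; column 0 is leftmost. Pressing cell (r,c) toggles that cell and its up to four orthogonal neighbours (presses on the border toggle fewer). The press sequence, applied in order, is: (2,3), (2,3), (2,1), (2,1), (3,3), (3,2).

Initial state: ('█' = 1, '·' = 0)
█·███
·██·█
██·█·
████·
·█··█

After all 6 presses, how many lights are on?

18

0) █·███
·██·█
██·█·
████·
·█··█
1) █·███
·████
███·█
███··
·█··█
2) █·███
·██·█
██·█·
████·
·█··█
3) █·███
··█·█
··██·
█·██·
·█··█
4) █·███
·██·█
██·█·
████·
·█··█
5) █·███
·██·█
██···
██··█
·█·██
6) █·███
·██·█
███··
█·███
·████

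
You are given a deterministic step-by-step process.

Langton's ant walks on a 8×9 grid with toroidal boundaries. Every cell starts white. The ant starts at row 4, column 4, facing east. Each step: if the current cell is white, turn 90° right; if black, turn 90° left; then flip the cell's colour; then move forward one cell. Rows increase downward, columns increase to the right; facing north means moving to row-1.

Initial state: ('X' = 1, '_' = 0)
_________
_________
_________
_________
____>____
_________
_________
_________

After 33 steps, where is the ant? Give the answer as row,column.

3,2

gen 0: _________
_________
_________
_________
____>____
_________
_________
_________
gen 1: _________
_________
_________
_________
____X____
____v____
_________
_________
gen 2: _________
_________
_________
_________
____X____
___<X____
_________
_________
gen 3: _________
_________
_________
_________
___^X____
___XX____
_________
_________
gen 4: _________
_________
_________
_________
___X>____
___XX____
_________
_________
gen 5: _________
_________
_________
____^____
___X_____
___XX____
_________
_________
gen 6: _________
_________
_________
____X>___
___X_____
___XX____
_________
_________
gen 7: _________
_________
_________
____XX___
___X_v___
___XX____
_________
_________
gen 8: _________
_________
_________
____XX___
___X<X___
___XX____
_________
_________
gen 9: _________
_________
_________
____^X___
___XXX___
___XX____
_________
_________
gen 10: _________
_________
_________
___<_X___
___XXX___
___XX____
_________
_________
gen 11: _________
_________
___^_____
___X_X___
___XXX___
___XX____
_________
_________
gen 12: _________
_________
___X>____
___X_X___
___XXX___
___XX____
_________
_________
gen 13: _________
_________
___XX____
___XvX___
___XXX___
___XX____
_________
_________
gen 14: _________
_________
___XX____
___<XX___
___XXX___
___XX____
_________
_________
gen 15: _________
_________
___XX____
____XX___
___vXX___
___XX____
_________
_________
gen 16: _________
_________
___XX____
____XX___
____>X___
___XX____
_________
_________
gen 17: _________
_________
___XX____
____^X___
_____X___
___XX____
_________
_________
gen 18: _________
_________
___XX____
___<_X___
_____X___
___XX____
_________
_________
gen 19: _________
_________
___^X____
___X_X___
_____X___
___XX____
_________
_________
gen 20: _________
_________
__<_X____
___X_X___
_____X___
___XX____
_________
_________
gen 21: _________
__^______
__X_X____
___X_X___
_____X___
___XX____
_________
_________
gen 22: _________
__X>_____
__X_X____
___X_X___
_____X___
___XX____
_________
_________
gen 23: _________
__XX_____
__XvX____
___X_X___
_____X___
___XX____
_________
_________
gen 24: _________
__XX_____
__<XX____
___X_X___
_____X___
___XX____
_________
_________
gen 25: _________
__XX_____
___XX____
__vX_X___
_____X___
___XX____
_________
_________
gen 26: _________
__XX_____
___XX____
_<XX_X___
_____X___
___XX____
_________
_________
gen 27: _________
__XX_____
_^_XX____
_XXX_X___
_____X___
___XX____
_________
_________
gen 28: _________
__XX_____
_X>XX____
_XXX_X___
_____X___
___XX____
_________
_________
gen 29: _________
__XX_____
_XXXX____
_XvX_X___
_____X___
___XX____
_________
_________
gen 30: _________
__XX_____
_XXXX____
_X_>_X___
_____X___
___XX____
_________
_________
gen 31: _________
__XX_____
_XX^X____
_X___X___
_____X___
___XX____
_________
_________
gen 32: _________
__XX_____
_X<_X____
_X___X___
_____X___
___XX____
_________
_________
gen 33: _________
__XX_____
_X__X____
_Xv__X___
_____X___
___XX____
_________
_________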